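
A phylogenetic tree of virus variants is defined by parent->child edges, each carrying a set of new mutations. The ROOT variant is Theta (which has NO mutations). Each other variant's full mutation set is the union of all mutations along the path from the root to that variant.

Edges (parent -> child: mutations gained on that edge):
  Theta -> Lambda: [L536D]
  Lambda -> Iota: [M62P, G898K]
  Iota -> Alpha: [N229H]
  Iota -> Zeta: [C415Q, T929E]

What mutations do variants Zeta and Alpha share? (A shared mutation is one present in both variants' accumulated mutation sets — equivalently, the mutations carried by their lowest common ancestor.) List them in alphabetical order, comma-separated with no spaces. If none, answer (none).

Accumulating mutations along path to Zeta:
  At Theta: gained [] -> total []
  At Lambda: gained ['L536D'] -> total ['L536D']
  At Iota: gained ['M62P', 'G898K'] -> total ['G898K', 'L536D', 'M62P']
  At Zeta: gained ['C415Q', 'T929E'] -> total ['C415Q', 'G898K', 'L536D', 'M62P', 'T929E']
Mutations(Zeta) = ['C415Q', 'G898K', 'L536D', 'M62P', 'T929E']
Accumulating mutations along path to Alpha:
  At Theta: gained [] -> total []
  At Lambda: gained ['L536D'] -> total ['L536D']
  At Iota: gained ['M62P', 'G898K'] -> total ['G898K', 'L536D', 'M62P']
  At Alpha: gained ['N229H'] -> total ['G898K', 'L536D', 'M62P', 'N229H']
Mutations(Alpha) = ['G898K', 'L536D', 'M62P', 'N229H']
Intersection: ['C415Q', 'G898K', 'L536D', 'M62P', 'T929E'] ∩ ['G898K', 'L536D', 'M62P', 'N229H'] = ['G898K', 'L536D', 'M62P']

Answer: G898K,L536D,M62P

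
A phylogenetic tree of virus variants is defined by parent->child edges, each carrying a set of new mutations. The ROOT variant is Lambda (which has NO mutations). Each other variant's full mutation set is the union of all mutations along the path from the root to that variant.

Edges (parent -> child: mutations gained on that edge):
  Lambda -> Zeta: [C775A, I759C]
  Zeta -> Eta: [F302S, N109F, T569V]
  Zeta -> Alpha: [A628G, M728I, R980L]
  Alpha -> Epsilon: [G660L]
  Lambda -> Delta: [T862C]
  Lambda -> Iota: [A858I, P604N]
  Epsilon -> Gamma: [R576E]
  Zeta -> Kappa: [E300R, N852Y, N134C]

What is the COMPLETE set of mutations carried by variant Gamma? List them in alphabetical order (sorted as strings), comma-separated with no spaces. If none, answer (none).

Answer: A628G,C775A,G660L,I759C,M728I,R576E,R980L

Derivation:
At Lambda: gained [] -> total []
At Zeta: gained ['C775A', 'I759C'] -> total ['C775A', 'I759C']
At Alpha: gained ['A628G', 'M728I', 'R980L'] -> total ['A628G', 'C775A', 'I759C', 'M728I', 'R980L']
At Epsilon: gained ['G660L'] -> total ['A628G', 'C775A', 'G660L', 'I759C', 'M728I', 'R980L']
At Gamma: gained ['R576E'] -> total ['A628G', 'C775A', 'G660L', 'I759C', 'M728I', 'R576E', 'R980L']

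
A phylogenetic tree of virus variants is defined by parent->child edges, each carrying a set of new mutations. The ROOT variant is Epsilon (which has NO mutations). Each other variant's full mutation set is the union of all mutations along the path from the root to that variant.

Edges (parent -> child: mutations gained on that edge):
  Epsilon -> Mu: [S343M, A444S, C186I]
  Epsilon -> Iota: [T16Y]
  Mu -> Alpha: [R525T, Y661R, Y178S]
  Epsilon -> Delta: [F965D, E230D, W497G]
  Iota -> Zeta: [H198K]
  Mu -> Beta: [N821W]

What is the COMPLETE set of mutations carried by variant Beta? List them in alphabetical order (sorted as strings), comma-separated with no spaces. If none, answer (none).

Answer: A444S,C186I,N821W,S343M

Derivation:
At Epsilon: gained [] -> total []
At Mu: gained ['S343M', 'A444S', 'C186I'] -> total ['A444S', 'C186I', 'S343M']
At Beta: gained ['N821W'] -> total ['A444S', 'C186I', 'N821W', 'S343M']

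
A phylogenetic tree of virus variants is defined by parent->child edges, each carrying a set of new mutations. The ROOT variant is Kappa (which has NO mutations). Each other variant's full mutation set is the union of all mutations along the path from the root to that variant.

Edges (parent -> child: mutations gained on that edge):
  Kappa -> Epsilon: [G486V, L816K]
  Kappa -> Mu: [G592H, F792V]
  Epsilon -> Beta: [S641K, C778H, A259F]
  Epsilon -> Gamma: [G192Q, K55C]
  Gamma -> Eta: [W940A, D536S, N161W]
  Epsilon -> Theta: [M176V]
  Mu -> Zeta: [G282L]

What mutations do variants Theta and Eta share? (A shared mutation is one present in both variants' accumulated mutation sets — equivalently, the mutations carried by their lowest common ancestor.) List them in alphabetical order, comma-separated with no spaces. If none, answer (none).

Accumulating mutations along path to Theta:
  At Kappa: gained [] -> total []
  At Epsilon: gained ['G486V', 'L816K'] -> total ['G486V', 'L816K']
  At Theta: gained ['M176V'] -> total ['G486V', 'L816K', 'M176V']
Mutations(Theta) = ['G486V', 'L816K', 'M176V']
Accumulating mutations along path to Eta:
  At Kappa: gained [] -> total []
  At Epsilon: gained ['G486V', 'L816K'] -> total ['G486V', 'L816K']
  At Gamma: gained ['G192Q', 'K55C'] -> total ['G192Q', 'G486V', 'K55C', 'L816K']
  At Eta: gained ['W940A', 'D536S', 'N161W'] -> total ['D536S', 'G192Q', 'G486V', 'K55C', 'L816K', 'N161W', 'W940A']
Mutations(Eta) = ['D536S', 'G192Q', 'G486V', 'K55C', 'L816K', 'N161W', 'W940A']
Intersection: ['G486V', 'L816K', 'M176V'] ∩ ['D536S', 'G192Q', 'G486V', 'K55C', 'L816K', 'N161W', 'W940A'] = ['G486V', 'L816K']

Answer: G486V,L816K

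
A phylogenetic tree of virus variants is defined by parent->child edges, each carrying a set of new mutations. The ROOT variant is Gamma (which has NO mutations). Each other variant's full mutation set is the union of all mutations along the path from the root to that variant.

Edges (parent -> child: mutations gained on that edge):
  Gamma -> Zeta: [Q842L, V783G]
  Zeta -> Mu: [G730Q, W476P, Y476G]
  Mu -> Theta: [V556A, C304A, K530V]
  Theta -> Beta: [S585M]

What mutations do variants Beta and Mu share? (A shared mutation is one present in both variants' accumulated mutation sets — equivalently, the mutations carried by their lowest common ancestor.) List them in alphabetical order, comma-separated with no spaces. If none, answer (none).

Accumulating mutations along path to Beta:
  At Gamma: gained [] -> total []
  At Zeta: gained ['Q842L', 'V783G'] -> total ['Q842L', 'V783G']
  At Mu: gained ['G730Q', 'W476P', 'Y476G'] -> total ['G730Q', 'Q842L', 'V783G', 'W476P', 'Y476G']
  At Theta: gained ['V556A', 'C304A', 'K530V'] -> total ['C304A', 'G730Q', 'K530V', 'Q842L', 'V556A', 'V783G', 'W476P', 'Y476G']
  At Beta: gained ['S585M'] -> total ['C304A', 'G730Q', 'K530V', 'Q842L', 'S585M', 'V556A', 'V783G', 'W476P', 'Y476G']
Mutations(Beta) = ['C304A', 'G730Q', 'K530V', 'Q842L', 'S585M', 'V556A', 'V783G', 'W476P', 'Y476G']
Accumulating mutations along path to Mu:
  At Gamma: gained [] -> total []
  At Zeta: gained ['Q842L', 'V783G'] -> total ['Q842L', 'V783G']
  At Mu: gained ['G730Q', 'W476P', 'Y476G'] -> total ['G730Q', 'Q842L', 'V783G', 'W476P', 'Y476G']
Mutations(Mu) = ['G730Q', 'Q842L', 'V783G', 'W476P', 'Y476G']
Intersection: ['C304A', 'G730Q', 'K530V', 'Q842L', 'S585M', 'V556A', 'V783G', 'W476P', 'Y476G'] ∩ ['G730Q', 'Q842L', 'V783G', 'W476P', 'Y476G'] = ['G730Q', 'Q842L', 'V783G', 'W476P', 'Y476G']

Answer: G730Q,Q842L,V783G,W476P,Y476G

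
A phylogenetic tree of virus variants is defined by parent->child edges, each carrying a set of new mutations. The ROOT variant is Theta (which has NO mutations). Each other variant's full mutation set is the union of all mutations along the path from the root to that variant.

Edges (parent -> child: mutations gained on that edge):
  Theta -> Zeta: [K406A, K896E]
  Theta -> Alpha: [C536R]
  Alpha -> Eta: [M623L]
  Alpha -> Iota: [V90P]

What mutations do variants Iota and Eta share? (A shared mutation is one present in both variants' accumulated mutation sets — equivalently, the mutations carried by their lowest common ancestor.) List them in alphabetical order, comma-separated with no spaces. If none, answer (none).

Answer: C536R

Derivation:
Accumulating mutations along path to Iota:
  At Theta: gained [] -> total []
  At Alpha: gained ['C536R'] -> total ['C536R']
  At Iota: gained ['V90P'] -> total ['C536R', 'V90P']
Mutations(Iota) = ['C536R', 'V90P']
Accumulating mutations along path to Eta:
  At Theta: gained [] -> total []
  At Alpha: gained ['C536R'] -> total ['C536R']
  At Eta: gained ['M623L'] -> total ['C536R', 'M623L']
Mutations(Eta) = ['C536R', 'M623L']
Intersection: ['C536R', 'V90P'] ∩ ['C536R', 'M623L'] = ['C536R']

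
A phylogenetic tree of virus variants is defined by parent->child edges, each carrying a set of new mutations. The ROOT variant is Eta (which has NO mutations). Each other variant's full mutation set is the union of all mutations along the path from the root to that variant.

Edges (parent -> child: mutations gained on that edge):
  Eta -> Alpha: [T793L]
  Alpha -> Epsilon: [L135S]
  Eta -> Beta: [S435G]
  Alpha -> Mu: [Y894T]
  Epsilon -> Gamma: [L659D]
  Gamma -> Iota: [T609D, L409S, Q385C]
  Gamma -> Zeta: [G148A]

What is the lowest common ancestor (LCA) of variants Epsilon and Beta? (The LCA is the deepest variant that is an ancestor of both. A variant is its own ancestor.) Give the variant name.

Answer: Eta

Derivation:
Path from root to Epsilon: Eta -> Alpha -> Epsilon
  ancestors of Epsilon: {Eta, Alpha, Epsilon}
Path from root to Beta: Eta -> Beta
  ancestors of Beta: {Eta, Beta}
Common ancestors: {Eta}
Walk up from Beta: Beta (not in ancestors of Epsilon), Eta (in ancestors of Epsilon)
Deepest common ancestor (LCA) = Eta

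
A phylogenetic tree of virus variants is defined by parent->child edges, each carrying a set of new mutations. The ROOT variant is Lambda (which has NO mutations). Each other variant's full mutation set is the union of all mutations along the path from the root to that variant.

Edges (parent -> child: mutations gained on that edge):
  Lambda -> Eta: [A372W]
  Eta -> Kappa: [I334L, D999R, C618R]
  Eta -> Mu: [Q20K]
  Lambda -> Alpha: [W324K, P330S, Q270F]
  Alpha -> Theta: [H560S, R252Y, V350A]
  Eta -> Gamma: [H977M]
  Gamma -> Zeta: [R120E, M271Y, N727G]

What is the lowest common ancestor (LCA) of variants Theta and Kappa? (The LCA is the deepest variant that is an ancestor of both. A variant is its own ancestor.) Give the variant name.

Answer: Lambda

Derivation:
Path from root to Theta: Lambda -> Alpha -> Theta
  ancestors of Theta: {Lambda, Alpha, Theta}
Path from root to Kappa: Lambda -> Eta -> Kappa
  ancestors of Kappa: {Lambda, Eta, Kappa}
Common ancestors: {Lambda}
Walk up from Kappa: Kappa (not in ancestors of Theta), Eta (not in ancestors of Theta), Lambda (in ancestors of Theta)
Deepest common ancestor (LCA) = Lambda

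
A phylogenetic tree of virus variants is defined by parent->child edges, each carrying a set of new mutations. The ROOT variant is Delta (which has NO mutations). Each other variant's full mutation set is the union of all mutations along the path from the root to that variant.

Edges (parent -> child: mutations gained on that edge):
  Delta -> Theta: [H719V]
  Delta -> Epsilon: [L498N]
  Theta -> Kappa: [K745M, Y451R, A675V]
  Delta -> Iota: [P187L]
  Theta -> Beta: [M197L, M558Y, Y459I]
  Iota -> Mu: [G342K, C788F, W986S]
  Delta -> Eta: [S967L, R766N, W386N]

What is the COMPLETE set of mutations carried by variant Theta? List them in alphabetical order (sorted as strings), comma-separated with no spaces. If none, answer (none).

Answer: H719V

Derivation:
At Delta: gained [] -> total []
At Theta: gained ['H719V'] -> total ['H719V']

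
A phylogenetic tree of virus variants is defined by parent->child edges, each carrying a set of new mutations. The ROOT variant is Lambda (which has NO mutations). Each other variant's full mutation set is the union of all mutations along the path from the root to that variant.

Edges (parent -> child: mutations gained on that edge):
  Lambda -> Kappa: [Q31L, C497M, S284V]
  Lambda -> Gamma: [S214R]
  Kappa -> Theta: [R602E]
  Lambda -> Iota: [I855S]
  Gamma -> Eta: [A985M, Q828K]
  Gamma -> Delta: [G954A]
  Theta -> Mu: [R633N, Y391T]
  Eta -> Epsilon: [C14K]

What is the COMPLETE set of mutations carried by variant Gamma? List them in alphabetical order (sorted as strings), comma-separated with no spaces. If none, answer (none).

Answer: S214R

Derivation:
At Lambda: gained [] -> total []
At Gamma: gained ['S214R'] -> total ['S214R']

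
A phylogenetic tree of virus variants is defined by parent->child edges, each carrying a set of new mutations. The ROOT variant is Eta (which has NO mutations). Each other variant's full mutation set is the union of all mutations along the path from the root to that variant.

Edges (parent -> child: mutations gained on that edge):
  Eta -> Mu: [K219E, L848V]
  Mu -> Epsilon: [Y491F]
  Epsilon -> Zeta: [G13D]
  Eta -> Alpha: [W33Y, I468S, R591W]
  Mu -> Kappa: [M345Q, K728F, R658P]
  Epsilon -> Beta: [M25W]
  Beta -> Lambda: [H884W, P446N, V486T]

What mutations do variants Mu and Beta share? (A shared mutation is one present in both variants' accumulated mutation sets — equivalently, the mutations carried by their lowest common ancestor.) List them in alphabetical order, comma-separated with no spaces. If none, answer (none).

Accumulating mutations along path to Mu:
  At Eta: gained [] -> total []
  At Mu: gained ['K219E', 'L848V'] -> total ['K219E', 'L848V']
Mutations(Mu) = ['K219E', 'L848V']
Accumulating mutations along path to Beta:
  At Eta: gained [] -> total []
  At Mu: gained ['K219E', 'L848V'] -> total ['K219E', 'L848V']
  At Epsilon: gained ['Y491F'] -> total ['K219E', 'L848V', 'Y491F']
  At Beta: gained ['M25W'] -> total ['K219E', 'L848V', 'M25W', 'Y491F']
Mutations(Beta) = ['K219E', 'L848V', 'M25W', 'Y491F']
Intersection: ['K219E', 'L848V'] ∩ ['K219E', 'L848V', 'M25W', 'Y491F'] = ['K219E', 'L848V']

Answer: K219E,L848V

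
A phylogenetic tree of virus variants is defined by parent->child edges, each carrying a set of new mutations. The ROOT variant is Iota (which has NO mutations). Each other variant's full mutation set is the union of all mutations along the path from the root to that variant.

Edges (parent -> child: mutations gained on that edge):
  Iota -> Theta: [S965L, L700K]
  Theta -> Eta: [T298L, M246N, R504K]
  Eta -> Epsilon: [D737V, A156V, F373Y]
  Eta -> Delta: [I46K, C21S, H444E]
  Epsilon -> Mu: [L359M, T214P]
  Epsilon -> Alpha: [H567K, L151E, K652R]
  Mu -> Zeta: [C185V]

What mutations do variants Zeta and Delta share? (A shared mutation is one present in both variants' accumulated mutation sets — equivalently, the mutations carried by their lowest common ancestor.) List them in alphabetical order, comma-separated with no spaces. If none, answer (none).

Answer: L700K,M246N,R504K,S965L,T298L

Derivation:
Accumulating mutations along path to Zeta:
  At Iota: gained [] -> total []
  At Theta: gained ['S965L', 'L700K'] -> total ['L700K', 'S965L']
  At Eta: gained ['T298L', 'M246N', 'R504K'] -> total ['L700K', 'M246N', 'R504K', 'S965L', 'T298L']
  At Epsilon: gained ['D737V', 'A156V', 'F373Y'] -> total ['A156V', 'D737V', 'F373Y', 'L700K', 'M246N', 'R504K', 'S965L', 'T298L']
  At Mu: gained ['L359M', 'T214P'] -> total ['A156V', 'D737V', 'F373Y', 'L359M', 'L700K', 'M246N', 'R504K', 'S965L', 'T214P', 'T298L']
  At Zeta: gained ['C185V'] -> total ['A156V', 'C185V', 'D737V', 'F373Y', 'L359M', 'L700K', 'M246N', 'R504K', 'S965L', 'T214P', 'T298L']
Mutations(Zeta) = ['A156V', 'C185V', 'D737V', 'F373Y', 'L359M', 'L700K', 'M246N', 'R504K', 'S965L', 'T214P', 'T298L']
Accumulating mutations along path to Delta:
  At Iota: gained [] -> total []
  At Theta: gained ['S965L', 'L700K'] -> total ['L700K', 'S965L']
  At Eta: gained ['T298L', 'M246N', 'R504K'] -> total ['L700K', 'M246N', 'R504K', 'S965L', 'T298L']
  At Delta: gained ['I46K', 'C21S', 'H444E'] -> total ['C21S', 'H444E', 'I46K', 'L700K', 'M246N', 'R504K', 'S965L', 'T298L']
Mutations(Delta) = ['C21S', 'H444E', 'I46K', 'L700K', 'M246N', 'R504K', 'S965L', 'T298L']
Intersection: ['A156V', 'C185V', 'D737V', 'F373Y', 'L359M', 'L700K', 'M246N', 'R504K', 'S965L', 'T214P', 'T298L'] ∩ ['C21S', 'H444E', 'I46K', 'L700K', 'M246N', 'R504K', 'S965L', 'T298L'] = ['L700K', 'M246N', 'R504K', 'S965L', 'T298L']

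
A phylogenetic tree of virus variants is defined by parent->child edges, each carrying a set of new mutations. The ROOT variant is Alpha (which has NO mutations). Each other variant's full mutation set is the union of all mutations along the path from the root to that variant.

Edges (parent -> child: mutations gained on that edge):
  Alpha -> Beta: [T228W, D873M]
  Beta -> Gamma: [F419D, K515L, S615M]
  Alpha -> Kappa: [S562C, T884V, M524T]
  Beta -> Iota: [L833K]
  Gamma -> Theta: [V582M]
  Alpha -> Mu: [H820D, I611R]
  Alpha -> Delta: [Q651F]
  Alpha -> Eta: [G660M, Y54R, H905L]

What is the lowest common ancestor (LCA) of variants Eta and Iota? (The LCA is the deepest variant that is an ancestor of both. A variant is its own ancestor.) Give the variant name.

Answer: Alpha

Derivation:
Path from root to Eta: Alpha -> Eta
  ancestors of Eta: {Alpha, Eta}
Path from root to Iota: Alpha -> Beta -> Iota
  ancestors of Iota: {Alpha, Beta, Iota}
Common ancestors: {Alpha}
Walk up from Iota: Iota (not in ancestors of Eta), Beta (not in ancestors of Eta), Alpha (in ancestors of Eta)
Deepest common ancestor (LCA) = Alpha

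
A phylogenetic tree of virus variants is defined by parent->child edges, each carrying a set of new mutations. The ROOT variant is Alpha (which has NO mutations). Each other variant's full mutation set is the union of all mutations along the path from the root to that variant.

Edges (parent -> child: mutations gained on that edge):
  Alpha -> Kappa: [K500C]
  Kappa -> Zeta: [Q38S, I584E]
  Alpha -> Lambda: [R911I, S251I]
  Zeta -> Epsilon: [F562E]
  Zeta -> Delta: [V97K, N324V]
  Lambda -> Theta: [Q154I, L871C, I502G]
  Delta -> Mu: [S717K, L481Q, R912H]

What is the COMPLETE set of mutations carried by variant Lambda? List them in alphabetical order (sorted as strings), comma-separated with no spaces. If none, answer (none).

At Alpha: gained [] -> total []
At Lambda: gained ['R911I', 'S251I'] -> total ['R911I', 'S251I']

Answer: R911I,S251I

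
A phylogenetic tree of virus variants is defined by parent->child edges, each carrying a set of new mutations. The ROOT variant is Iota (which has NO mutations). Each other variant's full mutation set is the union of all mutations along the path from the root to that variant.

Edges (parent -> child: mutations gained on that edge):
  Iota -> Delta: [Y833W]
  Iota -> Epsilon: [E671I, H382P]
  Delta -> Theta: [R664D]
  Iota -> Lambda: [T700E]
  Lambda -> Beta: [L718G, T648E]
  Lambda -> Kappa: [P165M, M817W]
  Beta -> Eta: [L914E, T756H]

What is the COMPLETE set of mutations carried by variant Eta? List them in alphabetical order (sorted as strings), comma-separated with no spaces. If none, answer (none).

Answer: L718G,L914E,T648E,T700E,T756H

Derivation:
At Iota: gained [] -> total []
At Lambda: gained ['T700E'] -> total ['T700E']
At Beta: gained ['L718G', 'T648E'] -> total ['L718G', 'T648E', 'T700E']
At Eta: gained ['L914E', 'T756H'] -> total ['L718G', 'L914E', 'T648E', 'T700E', 'T756H']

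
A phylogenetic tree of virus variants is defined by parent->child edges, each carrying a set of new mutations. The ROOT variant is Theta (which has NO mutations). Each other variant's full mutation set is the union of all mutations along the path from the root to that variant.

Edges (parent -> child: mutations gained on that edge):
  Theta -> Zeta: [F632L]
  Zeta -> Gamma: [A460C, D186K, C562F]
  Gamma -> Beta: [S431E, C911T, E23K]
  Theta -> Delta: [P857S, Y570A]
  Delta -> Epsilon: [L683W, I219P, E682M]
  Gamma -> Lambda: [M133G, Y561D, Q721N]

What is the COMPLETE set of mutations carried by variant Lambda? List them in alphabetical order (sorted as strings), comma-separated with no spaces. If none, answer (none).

At Theta: gained [] -> total []
At Zeta: gained ['F632L'] -> total ['F632L']
At Gamma: gained ['A460C', 'D186K', 'C562F'] -> total ['A460C', 'C562F', 'D186K', 'F632L']
At Lambda: gained ['M133G', 'Y561D', 'Q721N'] -> total ['A460C', 'C562F', 'D186K', 'F632L', 'M133G', 'Q721N', 'Y561D']

Answer: A460C,C562F,D186K,F632L,M133G,Q721N,Y561D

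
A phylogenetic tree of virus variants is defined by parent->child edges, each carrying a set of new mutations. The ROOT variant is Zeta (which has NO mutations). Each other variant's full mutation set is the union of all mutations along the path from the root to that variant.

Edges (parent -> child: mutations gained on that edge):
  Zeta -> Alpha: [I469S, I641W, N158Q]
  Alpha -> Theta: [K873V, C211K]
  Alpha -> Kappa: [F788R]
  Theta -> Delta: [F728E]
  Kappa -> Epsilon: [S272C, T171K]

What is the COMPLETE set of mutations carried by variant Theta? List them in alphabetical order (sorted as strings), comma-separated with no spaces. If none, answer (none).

At Zeta: gained [] -> total []
At Alpha: gained ['I469S', 'I641W', 'N158Q'] -> total ['I469S', 'I641W', 'N158Q']
At Theta: gained ['K873V', 'C211K'] -> total ['C211K', 'I469S', 'I641W', 'K873V', 'N158Q']

Answer: C211K,I469S,I641W,K873V,N158Q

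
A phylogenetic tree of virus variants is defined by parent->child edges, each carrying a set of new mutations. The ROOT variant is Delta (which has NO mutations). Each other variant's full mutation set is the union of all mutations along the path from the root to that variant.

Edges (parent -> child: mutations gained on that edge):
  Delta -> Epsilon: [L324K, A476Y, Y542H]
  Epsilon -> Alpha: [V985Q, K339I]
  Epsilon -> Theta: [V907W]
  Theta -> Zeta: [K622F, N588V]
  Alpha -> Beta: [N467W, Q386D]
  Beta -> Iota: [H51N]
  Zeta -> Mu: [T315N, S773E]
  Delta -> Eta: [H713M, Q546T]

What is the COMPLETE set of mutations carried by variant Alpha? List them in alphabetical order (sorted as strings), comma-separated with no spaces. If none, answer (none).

Answer: A476Y,K339I,L324K,V985Q,Y542H

Derivation:
At Delta: gained [] -> total []
At Epsilon: gained ['L324K', 'A476Y', 'Y542H'] -> total ['A476Y', 'L324K', 'Y542H']
At Alpha: gained ['V985Q', 'K339I'] -> total ['A476Y', 'K339I', 'L324K', 'V985Q', 'Y542H']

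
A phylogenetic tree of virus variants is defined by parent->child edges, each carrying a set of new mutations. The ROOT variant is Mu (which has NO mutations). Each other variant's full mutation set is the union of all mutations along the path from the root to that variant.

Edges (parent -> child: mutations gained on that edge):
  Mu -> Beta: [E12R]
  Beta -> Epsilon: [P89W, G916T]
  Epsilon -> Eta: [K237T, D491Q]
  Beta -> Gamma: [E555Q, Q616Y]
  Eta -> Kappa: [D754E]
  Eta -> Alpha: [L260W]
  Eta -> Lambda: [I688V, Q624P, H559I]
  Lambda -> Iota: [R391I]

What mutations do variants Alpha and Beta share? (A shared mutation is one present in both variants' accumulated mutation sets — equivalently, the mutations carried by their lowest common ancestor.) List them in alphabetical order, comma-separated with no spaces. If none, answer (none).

Accumulating mutations along path to Alpha:
  At Mu: gained [] -> total []
  At Beta: gained ['E12R'] -> total ['E12R']
  At Epsilon: gained ['P89W', 'G916T'] -> total ['E12R', 'G916T', 'P89W']
  At Eta: gained ['K237T', 'D491Q'] -> total ['D491Q', 'E12R', 'G916T', 'K237T', 'P89W']
  At Alpha: gained ['L260W'] -> total ['D491Q', 'E12R', 'G916T', 'K237T', 'L260W', 'P89W']
Mutations(Alpha) = ['D491Q', 'E12R', 'G916T', 'K237T', 'L260W', 'P89W']
Accumulating mutations along path to Beta:
  At Mu: gained [] -> total []
  At Beta: gained ['E12R'] -> total ['E12R']
Mutations(Beta) = ['E12R']
Intersection: ['D491Q', 'E12R', 'G916T', 'K237T', 'L260W', 'P89W'] ∩ ['E12R'] = ['E12R']

Answer: E12R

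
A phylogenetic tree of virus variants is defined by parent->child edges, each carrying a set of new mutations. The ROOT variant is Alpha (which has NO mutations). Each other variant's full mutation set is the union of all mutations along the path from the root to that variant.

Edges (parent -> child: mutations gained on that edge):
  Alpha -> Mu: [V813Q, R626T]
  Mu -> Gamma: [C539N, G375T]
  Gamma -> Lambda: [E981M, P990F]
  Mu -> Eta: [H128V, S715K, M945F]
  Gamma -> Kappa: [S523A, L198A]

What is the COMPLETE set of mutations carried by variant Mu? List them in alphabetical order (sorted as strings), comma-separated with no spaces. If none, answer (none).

At Alpha: gained [] -> total []
At Mu: gained ['V813Q', 'R626T'] -> total ['R626T', 'V813Q']

Answer: R626T,V813Q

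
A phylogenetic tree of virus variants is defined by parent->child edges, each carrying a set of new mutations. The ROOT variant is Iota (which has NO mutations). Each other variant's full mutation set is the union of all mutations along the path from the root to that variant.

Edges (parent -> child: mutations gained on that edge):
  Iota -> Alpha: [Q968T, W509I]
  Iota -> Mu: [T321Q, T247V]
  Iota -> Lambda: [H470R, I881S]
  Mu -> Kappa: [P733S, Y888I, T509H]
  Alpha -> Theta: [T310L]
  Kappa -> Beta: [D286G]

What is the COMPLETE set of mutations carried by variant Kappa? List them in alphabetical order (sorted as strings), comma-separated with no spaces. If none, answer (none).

At Iota: gained [] -> total []
At Mu: gained ['T321Q', 'T247V'] -> total ['T247V', 'T321Q']
At Kappa: gained ['P733S', 'Y888I', 'T509H'] -> total ['P733S', 'T247V', 'T321Q', 'T509H', 'Y888I']

Answer: P733S,T247V,T321Q,T509H,Y888I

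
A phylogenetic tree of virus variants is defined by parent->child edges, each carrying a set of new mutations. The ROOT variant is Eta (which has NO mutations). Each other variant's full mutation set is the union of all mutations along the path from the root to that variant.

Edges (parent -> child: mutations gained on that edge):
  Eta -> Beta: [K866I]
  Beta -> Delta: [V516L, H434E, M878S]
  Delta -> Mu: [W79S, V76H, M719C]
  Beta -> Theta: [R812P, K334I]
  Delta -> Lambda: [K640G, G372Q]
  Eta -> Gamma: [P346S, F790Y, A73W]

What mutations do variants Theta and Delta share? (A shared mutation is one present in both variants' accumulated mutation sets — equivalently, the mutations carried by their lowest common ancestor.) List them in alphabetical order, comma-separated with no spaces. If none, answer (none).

Accumulating mutations along path to Theta:
  At Eta: gained [] -> total []
  At Beta: gained ['K866I'] -> total ['K866I']
  At Theta: gained ['R812P', 'K334I'] -> total ['K334I', 'K866I', 'R812P']
Mutations(Theta) = ['K334I', 'K866I', 'R812P']
Accumulating mutations along path to Delta:
  At Eta: gained [] -> total []
  At Beta: gained ['K866I'] -> total ['K866I']
  At Delta: gained ['V516L', 'H434E', 'M878S'] -> total ['H434E', 'K866I', 'M878S', 'V516L']
Mutations(Delta) = ['H434E', 'K866I', 'M878S', 'V516L']
Intersection: ['K334I', 'K866I', 'R812P'] ∩ ['H434E', 'K866I', 'M878S', 'V516L'] = ['K866I']

Answer: K866I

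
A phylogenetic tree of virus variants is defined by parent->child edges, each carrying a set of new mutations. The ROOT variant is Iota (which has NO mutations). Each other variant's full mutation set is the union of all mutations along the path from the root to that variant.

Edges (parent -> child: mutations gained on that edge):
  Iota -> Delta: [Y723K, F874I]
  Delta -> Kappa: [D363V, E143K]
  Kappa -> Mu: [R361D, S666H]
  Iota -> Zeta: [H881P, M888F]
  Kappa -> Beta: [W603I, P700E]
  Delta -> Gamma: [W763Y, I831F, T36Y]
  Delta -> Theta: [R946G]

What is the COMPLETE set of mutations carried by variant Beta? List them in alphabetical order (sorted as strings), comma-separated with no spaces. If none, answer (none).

At Iota: gained [] -> total []
At Delta: gained ['Y723K', 'F874I'] -> total ['F874I', 'Y723K']
At Kappa: gained ['D363V', 'E143K'] -> total ['D363V', 'E143K', 'F874I', 'Y723K']
At Beta: gained ['W603I', 'P700E'] -> total ['D363V', 'E143K', 'F874I', 'P700E', 'W603I', 'Y723K']

Answer: D363V,E143K,F874I,P700E,W603I,Y723K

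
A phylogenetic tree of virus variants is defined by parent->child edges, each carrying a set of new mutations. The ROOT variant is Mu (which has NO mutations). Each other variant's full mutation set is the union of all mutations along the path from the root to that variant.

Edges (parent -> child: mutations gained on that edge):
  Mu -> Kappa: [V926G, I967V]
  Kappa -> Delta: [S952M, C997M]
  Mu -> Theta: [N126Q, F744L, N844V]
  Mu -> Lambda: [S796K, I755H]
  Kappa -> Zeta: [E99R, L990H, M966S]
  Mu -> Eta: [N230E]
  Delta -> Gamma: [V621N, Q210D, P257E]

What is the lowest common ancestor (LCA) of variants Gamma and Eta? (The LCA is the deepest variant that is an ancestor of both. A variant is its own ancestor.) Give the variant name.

Path from root to Gamma: Mu -> Kappa -> Delta -> Gamma
  ancestors of Gamma: {Mu, Kappa, Delta, Gamma}
Path from root to Eta: Mu -> Eta
  ancestors of Eta: {Mu, Eta}
Common ancestors: {Mu}
Walk up from Eta: Eta (not in ancestors of Gamma), Mu (in ancestors of Gamma)
Deepest common ancestor (LCA) = Mu

Answer: Mu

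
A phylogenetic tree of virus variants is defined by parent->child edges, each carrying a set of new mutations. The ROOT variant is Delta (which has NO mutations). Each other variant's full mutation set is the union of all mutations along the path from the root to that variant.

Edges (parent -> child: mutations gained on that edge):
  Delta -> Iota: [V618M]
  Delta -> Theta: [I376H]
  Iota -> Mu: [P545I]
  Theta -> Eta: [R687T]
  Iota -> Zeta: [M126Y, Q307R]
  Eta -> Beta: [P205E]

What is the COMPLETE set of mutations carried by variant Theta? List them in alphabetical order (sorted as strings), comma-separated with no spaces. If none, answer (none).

Answer: I376H

Derivation:
At Delta: gained [] -> total []
At Theta: gained ['I376H'] -> total ['I376H']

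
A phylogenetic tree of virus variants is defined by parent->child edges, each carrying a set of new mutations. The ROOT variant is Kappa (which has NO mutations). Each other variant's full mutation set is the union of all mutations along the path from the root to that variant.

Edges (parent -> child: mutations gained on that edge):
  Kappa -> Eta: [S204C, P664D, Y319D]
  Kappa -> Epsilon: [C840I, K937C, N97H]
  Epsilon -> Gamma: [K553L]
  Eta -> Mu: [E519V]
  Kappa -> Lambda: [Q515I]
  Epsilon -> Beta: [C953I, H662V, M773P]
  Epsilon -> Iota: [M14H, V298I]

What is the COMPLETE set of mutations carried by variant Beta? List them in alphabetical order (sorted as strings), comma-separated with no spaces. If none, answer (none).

At Kappa: gained [] -> total []
At Epsilon: gained ['C840I', 'K937C', 'N97H'] -> total ['C840I', 'K937C', 'N97H']
At Beta: gained ['C953I', 'H662V', 'M773P'] -> total ['C840I', 'C953I', 'H662V', 'K937C', 'M773P', 'N97H']

Answer: C840I,C953I,H662V,K937C,M773P,N97H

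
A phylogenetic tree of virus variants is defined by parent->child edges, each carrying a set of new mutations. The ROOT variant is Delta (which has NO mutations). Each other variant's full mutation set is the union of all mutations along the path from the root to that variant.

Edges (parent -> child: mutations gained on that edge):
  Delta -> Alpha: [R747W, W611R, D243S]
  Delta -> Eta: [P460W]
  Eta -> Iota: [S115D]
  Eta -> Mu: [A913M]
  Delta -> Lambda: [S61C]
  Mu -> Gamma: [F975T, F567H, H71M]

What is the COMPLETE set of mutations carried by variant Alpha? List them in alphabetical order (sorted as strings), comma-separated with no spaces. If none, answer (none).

Answer: D243S,R747W,W611R

Derivation:
At Delta: gained [] -> total []
At Alpha: gained ['R747W', 'W611R', 'D243S'] -> total ['D243S', 'R747W', 'W611R']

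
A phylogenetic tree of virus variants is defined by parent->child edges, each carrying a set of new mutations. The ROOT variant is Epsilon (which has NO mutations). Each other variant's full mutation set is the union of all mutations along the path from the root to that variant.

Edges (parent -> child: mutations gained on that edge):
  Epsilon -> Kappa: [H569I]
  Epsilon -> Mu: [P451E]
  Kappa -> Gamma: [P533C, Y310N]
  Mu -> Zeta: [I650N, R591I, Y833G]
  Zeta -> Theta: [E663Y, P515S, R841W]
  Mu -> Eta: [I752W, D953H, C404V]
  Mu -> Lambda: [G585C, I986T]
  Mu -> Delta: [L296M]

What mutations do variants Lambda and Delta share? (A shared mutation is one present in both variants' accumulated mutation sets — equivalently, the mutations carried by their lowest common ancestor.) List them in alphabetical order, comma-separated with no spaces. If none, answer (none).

Accumulating mutations along path to Lambda:
  At Epsilon: gained [] -> total []
  At Mu: gained ['P451E'] -> total ['P451E']
  At Lambda: gained ['G585C', 'I986T'] -> total ['G585C', 'I986T', 'P451E']
Mutations(Lambda) = ['G585C', 'I986T', 'P451E']
Accumulating mutations along path to Delta:
  At Epsilon: gained [] -> total []
  At Mu: gained ['P451E'] -> total ['P451E']
  At Delta: gained ['L296M'] -> total ['L296M', 'P451E']
Mutations(Delta) = ['L296M', 'P451E']
Intersection: ['G585C', 'I986T', 'P451E'] ∩ ['L296M', 'P451E'] = ['P451E']

Answer: P451E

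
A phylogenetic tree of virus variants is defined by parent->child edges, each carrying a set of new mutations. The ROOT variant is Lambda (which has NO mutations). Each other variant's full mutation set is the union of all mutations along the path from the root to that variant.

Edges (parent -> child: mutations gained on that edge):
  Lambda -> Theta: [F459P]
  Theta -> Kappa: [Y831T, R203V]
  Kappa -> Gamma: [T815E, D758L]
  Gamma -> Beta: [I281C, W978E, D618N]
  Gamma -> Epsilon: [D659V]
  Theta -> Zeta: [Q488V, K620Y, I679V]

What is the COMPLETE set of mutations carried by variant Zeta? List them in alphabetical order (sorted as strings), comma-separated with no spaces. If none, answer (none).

Answer: F459P,I679V,K620Y,Q488V

Derivation:
At Lambda: gained [] -> total []
At Theta: gained ['F459P'] -> total ['F459P']
At Zeta: gained ['Q488V', 'K620Y', 'I679V'] -> total ['F459P', 'I679V', 'K620Y', 'Q488V']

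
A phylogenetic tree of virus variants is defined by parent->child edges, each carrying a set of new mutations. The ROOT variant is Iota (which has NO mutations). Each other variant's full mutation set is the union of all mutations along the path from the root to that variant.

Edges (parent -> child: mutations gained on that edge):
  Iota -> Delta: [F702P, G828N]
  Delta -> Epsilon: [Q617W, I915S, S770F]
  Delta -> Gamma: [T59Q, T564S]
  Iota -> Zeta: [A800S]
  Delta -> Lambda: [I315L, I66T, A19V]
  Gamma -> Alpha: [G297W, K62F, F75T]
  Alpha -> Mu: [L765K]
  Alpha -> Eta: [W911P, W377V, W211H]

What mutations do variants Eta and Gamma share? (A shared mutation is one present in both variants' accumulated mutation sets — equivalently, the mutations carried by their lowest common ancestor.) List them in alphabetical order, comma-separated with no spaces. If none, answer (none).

Answer: F702P,G828N,T564S,T59Q

Derivation:
Accumulating mutations along path to Eta:
  At Iota: gained [] -> total []
  At Delta: gained ['F702P', 'G828N'] -> total ['F702P', 'G828N']
  At Gamma: gained ['T59Q', 'T564S'] -> total ['F702P', 'G828N', 'T564S', 'T59Q']
  At Alpha: gained ['G297W', 'K62F', 'F75T'] -> total ['F702P', 'F75T', 'G297W', 'G828N', 'K62F', 'T564S', 'T59Q']
  At Eta: gained ['W911P', 'W377V', 'W211H'] -> total ['F702P', 'F75T', 'G297W', 'G828N', 'K62F', 'T564S', 'T59Q', 'W211H', 'W377V', 'W911P']
Mutations(Eta) = ['F702P', 'F75T', 'G297W', 'G828N', 'K62F', 'T564S', 'T59Q', 'W211H', 'W377V', 'W911P']
Accumulating mutations along path to Gamma:
  At Iota: gained [] -> total []
  At Delta: gained ['F702P', 'G828N'] -> total ['F702P', 'G828N']
  At Gamma: gained ['T59Q', 'T564S'] -> total ['F702P', 'G828N', 'T564S', 'T59Q']
Mutations(Gamma) = ['F702P', 'G828N', 'T564S', 'T59Q']
Intersection: ['F702P', 'F75T', 'G297W', 'G828N', 'K62F', 'T564S', 'T59Q', 'W211H', 'W377V', 'W911P'] ∩ ['F702P', 'G828N', 'T564S', 'T59Q'] = ['F702P', 'G828N', 'T564S', 'T59Q']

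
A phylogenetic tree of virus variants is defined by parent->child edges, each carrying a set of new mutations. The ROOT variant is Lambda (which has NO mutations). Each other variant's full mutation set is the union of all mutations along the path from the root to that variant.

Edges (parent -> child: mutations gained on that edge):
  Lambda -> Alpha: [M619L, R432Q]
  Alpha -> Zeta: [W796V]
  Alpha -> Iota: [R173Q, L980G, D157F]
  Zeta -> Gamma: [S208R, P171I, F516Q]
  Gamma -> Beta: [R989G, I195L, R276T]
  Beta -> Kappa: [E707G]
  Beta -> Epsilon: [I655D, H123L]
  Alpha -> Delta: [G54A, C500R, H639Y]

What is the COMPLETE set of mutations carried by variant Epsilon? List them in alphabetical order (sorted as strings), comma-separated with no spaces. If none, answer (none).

Answer: F516Q,H123L,I195L,I655D,M619L,P171I,R276T,R432Q,R989G,S208R,W796V

Derivation:
At Lambda: gained [] -> total []
At Alpha: gained ['M619L', 'R432Q'] -> total ['M619L', 'R432Q']
At Zeta: gained ['W796V'] -> total ['M619L', 'R432Q', 'W796V']
At Gamma: gained ['S208R', 'P171I', 'F516Q'] -> total ['F516Q', 'M619L', 'P171I', 'R432Q', 'S208R', 'W796V']
At Beta: gained ['R989G', 'I195L', 'R276T'] -> total ['F516Q', 'I195L', 'M619L', 'P171I', 'R276T', 'R432Q', 'R989G', 'S208R', 'W796V']
At Epsilon: gained ['I655D', 'H123L'] -> total ['F516Q', 'H123L', 'I195L', 'I655D', 'M619L', 'P171I', 'R276T', 'R432Q', 'R989G', 'S208R', 'W796V']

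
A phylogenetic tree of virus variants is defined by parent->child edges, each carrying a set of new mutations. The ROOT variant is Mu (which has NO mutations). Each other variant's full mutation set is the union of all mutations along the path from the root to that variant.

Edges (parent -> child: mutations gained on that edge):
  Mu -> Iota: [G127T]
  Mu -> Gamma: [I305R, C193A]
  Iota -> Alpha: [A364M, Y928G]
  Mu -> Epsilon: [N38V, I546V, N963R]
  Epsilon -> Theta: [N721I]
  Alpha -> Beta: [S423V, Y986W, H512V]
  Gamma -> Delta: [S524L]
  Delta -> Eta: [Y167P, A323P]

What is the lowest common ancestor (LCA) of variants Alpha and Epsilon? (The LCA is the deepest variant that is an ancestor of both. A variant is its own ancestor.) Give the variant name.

Path from root to Alpha: Mu -> Iota -> Alpha
  ancestors of Alpha: {Mu, Iota, Alpha}
Path from root to Epsilon: Mu -> Epsilon
  ancestors of Epsilon: {Mu, Epsilon}
Common ancestors: {Mu}
Walk up from Epsilon: Epsilon (not in ancestors of Alpha), Mu (in ancestors of Alpha)
Deepest common ancestor (LCA) = Mu

Answer: Mu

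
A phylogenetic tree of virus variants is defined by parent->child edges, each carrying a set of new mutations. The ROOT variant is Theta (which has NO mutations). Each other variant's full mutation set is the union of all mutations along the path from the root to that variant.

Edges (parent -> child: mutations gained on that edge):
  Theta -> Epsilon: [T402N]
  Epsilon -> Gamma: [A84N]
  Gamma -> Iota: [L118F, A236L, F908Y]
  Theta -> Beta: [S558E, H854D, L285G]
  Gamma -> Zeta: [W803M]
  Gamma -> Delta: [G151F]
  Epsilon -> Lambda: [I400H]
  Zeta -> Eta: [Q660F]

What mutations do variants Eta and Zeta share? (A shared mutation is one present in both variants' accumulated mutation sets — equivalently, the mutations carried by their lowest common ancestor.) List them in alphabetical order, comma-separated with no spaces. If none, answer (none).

Accumulating mutations along path to Eta:
  At Theta: gained [] -> total []
  At Epsilon: gained ['T402N'] -> total ['T402N']
  At Gamma: gained ['A84N'] -> total ['A84N', 'T402N']
  At Zeta: gained ['W803M'] -> total ['A84N', 'T402N', 'W803M']
  At Eta: gained ['Q660F'] -> total ['A84N', 'Q660F', 'T402N', 'W803M']
Mutations(Eta) = ['A84N', 'Q660F', 'T402N', 'W803M']
Accumulating mutations along path to Zeta:
  At Theta: gained [] -> total []
  At Epsilon: gained ['T402N'] -> total ['T402N']
  At Gamma: gained ['A84N'] -> total ['A84N', 'T402N']
  At Zeta: gained ['W803M'] -> total ['A84N', 'T402N', 'W803M']
Mutations(Zeta) = ['A84N', 'T402N', 'W803M']
Intersection: ['A84N', 'Q660F', 'T402N', 'W803M'] ∩ ['A84N', 'T402N', 'W803M'] = ['A84N', 'T402N', 'W803M']

Answer: A84N,T402N,W803M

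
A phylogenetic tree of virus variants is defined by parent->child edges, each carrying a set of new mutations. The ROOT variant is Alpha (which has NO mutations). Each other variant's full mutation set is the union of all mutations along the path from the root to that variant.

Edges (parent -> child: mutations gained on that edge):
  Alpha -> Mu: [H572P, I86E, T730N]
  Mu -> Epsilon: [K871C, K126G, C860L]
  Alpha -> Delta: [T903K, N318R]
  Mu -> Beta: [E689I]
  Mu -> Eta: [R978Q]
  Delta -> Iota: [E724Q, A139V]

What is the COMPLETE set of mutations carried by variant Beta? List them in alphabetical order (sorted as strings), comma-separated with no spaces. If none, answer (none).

At Alpha: gained [] -> total []
At Mu: gained ['H572P', 'I86E', 'T730N'] -> total ['H572P', 'I86E', 'T730N']
At Beta: gained ['E689I'] -> total ['E689I', 'H572P', 'I86E', 'T730N']

Answer: E689I,H572P,I86E,T730N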